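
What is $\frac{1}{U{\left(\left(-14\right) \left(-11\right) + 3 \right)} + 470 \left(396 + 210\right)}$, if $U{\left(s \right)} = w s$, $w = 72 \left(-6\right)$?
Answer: $\frac{1}{216996} \approx 4.6084 \cdot 10^{-6}$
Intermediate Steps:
$w = -432$
$U{\left(s \right)} = - 432 s$
$\frac{1}{U{\left(\left(-14\right) \left(-11\right) + 3 \right)} + 470 \left(396 + 210\right)} = \frac{1}{- 432 \left(\left(-14\right) \left(-11\right) + 3\right) + 470 \left(396 + 210\right)} = \frac{1}{- 432 \left(154 + 3\right) + 470 \cdot 606} = \frac{1}{\left(-432\right) 157 + 284820} = \frac{1}{-67824 + 284820} = \frac{1}{216996}$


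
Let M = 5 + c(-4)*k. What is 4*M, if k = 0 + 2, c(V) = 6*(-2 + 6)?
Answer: 212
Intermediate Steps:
c(V) = 24 (c(V) = 6*4 = 24)
k = 2
M = 53 (M = 5 + 24*2 = 5 + 48 = 53)
4*M = 4*53 = 212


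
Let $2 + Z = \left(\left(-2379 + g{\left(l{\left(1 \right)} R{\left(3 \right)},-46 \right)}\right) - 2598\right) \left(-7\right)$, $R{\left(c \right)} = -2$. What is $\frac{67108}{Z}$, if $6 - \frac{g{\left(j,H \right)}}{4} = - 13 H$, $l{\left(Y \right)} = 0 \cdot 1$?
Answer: $\frac{67108}{51413} \approx 1.3053$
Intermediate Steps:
$l{\left(Y \right)} = 0$
$g{\left(j,H \right)} = 24 + 52 H$ ($g{\left(j,H \right)} = 24 - 4 \left(- 13 H\right) = 24 + 52 H$)
$Z = 51413$ ($Z = -2 + \left(\left(-2379 + \left(24 + 52 \left(-46\right)\right)\right) - 2598\right) \left(-7\right) = -2 + \left(\left(-2379 + \left(24 - 2392\right)\right) - 2598\right) \left(-7\right) = -2 + \left(\left(-2379 - 2368\right) - 2598\right) \left(-7\right) = -2 + \left(-4747 - 2598\right) \left(-7\right) = -2 - -51415 = -2 + 51415 = 51413$)
$\frac{67108}{Z} = \frac{67108}{51413}$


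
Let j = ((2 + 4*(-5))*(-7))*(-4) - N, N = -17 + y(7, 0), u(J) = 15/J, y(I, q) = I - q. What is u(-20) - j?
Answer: 1973/4 ≈ 493.25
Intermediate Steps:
N = -10 (N = -17 + (7 - 1*0) = -17 + (7 + 0) = -17 + 7 = -10)
j = -494 (j = ((2 + 4*(-5))*(-7))*(-4) - 1*(-10) = ((2 - 20)*(-7))*(-4) + 10 = -18*(-7)*(-4) + 10 = 126*(-4) + 10 = -504 + 10 = -494)
u(-20) - j = 15/(-20) - 1*(-494) = 15*(-1/20) + 494 = -¾ + 494 = 1973/4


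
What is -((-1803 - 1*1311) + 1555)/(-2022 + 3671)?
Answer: 1559/1649 ≈ 0.94542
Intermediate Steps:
-((-1803 - 1*1311) + 1555)/(-2022 + 3671) = -((-1803 - 1311) + 1555)/1649 = -(-3114 + 1555)/1649 = -(-1559)/1649 = -1*(-1559/1649) = 1559/1649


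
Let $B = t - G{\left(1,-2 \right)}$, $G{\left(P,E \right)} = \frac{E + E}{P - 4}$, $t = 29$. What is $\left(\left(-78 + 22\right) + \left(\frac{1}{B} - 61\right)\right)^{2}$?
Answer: $\frac{94245264}{6889} \approx 13681.0$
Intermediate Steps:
$G{\left(P,E \right)} = \frac{2 E}{-4 + P}$
$B = \frac{83}{3}$ ($B = 29 - 2 \left(-2\right) \frac{1}{-4 + 1} = 29 - 2 \left(-2\right) \frac{1}{-3} = 29 - 2 \left(-2\right) \left(- \frac{1}{3}\right) = 29 - \frac{4}{3} = \frac{83}{3} \approx 27.667$)
$\left(\left(-78 + 22\right) + \left(\frac{1}{B} - 61\right)\right)^{2} = \left(\left(-78 + 22\right) + \left(\frac{1}{\frac{83}{3}} - 61\right)\right)^{2} = \left(-56 + \left(\frac{3}{83} - 61\right)\right)^{2} = \left(-56 - \frac{5060}{83}\right)^{2} = \left(- \frac{9708}{83}\right)^{2} = \frac{94245264}{6889}$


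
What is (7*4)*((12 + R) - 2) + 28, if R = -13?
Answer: -56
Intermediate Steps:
(7*4)*((12 + R) - 2) + 28 = (7*4)*((12 - 13) - 2) + 28 = 28*(-1 - 2) + 28 = 28*(-3) + 28 = -84 + 28 = -56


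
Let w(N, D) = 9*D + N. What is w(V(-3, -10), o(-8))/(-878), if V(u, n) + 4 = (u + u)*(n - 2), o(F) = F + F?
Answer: 38/439 ≈ 0.086560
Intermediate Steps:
o(F) = 2*F
V(u, n) = -4 + 2*u*(-2 + n) (V(u, n) = -4 + (u + u)*(n - 2) = -4 + (2*u)*(-2 + n) = -4 + 2*u*(-2 + n))
w(N, D) = N + 9*D
w(V(-3, -10), o(-8))/(-878) = ((-4 - 4*(-3) + 2*(-10)*(-3)) + 9*(2*(-8)))/(-878) = ((-4 + 12 + 60) + 9*(-16))*(-1/878) = (68 - 144)*(-1/878) = -76*(-1/878) = 38/439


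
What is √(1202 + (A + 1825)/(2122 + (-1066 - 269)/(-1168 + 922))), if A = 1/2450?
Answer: √44842246520686109/6105715 ≈ 34.682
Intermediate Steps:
A = 1/2450 ≈ 0.00040816
√(1202 + (A + 1825)/(2122 + (-1066 - 269)/(-1168 + 922))) = √(1202 + (1/2450 + 1825)/(2122 + (-1066 - 269)/(-1168 + 922))) = √(1202 + 4471251/(2450*(2122 - 1335/(-246)))) = √(1202 + 4471251/(2450*(2122 - 1335*(-1/246)))) = √(1202 + 4471251/(2450*(2122 + 445/82))) = √(1202 + 4471251/(2450*(174449/82))) = √(1202 + (4471251/2450)*(82/174449)) = √(1202 + 183321291/213700025) = √(257050751341/213700025) = √44842246520686109/6105715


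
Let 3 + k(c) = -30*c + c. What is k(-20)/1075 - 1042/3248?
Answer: 376973/1745800 ≈ 0.21593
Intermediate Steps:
k(c) = -3 - 29*c (k(c) = -3 + (-30*c + c) = -3 - 29*c)
k(-20)/1075 - 1042/3248 = (-3 - 29*(-20))/1075 - 1042/3248 = (-3 + 580)*(1/1075) - 1042*1/3248 = 577*(1/1075) - 521/1624 = 577/1075 - 521/1624 = 376973/1745800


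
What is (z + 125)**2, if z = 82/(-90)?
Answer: 31181056/2025 ≈ 15398.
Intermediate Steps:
z = -41/45 (z = 82*(-1/90) = -41/45 ≈ -0.91111)
(z + 125)**2 = (-41/45 + 125)**2 = (5584/45)**2 = 31181056/2025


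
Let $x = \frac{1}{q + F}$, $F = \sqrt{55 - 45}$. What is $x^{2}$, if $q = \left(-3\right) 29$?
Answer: $\frac{1}{\left(87 - \sqrt{10}\right)^{2}} \approx 0.00014227$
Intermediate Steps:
$q = -87$
$F = \sqrt{10} \approx 3.1623$
$x = \frac{1}{-87 + \sqrt{10}} \approx -0.011928$
$x^{2} = \left(- \frac{87}{7559} - \frac{\sqrt{10}}{7559}\right)^{2}$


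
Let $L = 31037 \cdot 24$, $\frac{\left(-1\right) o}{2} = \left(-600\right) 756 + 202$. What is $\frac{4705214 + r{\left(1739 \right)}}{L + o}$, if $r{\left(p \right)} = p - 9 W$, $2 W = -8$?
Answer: $\frac{4706989}{1651684} \approx 2.8498$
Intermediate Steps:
$W = -4$ ($W = \frac{1}{2} \left(-8\right) = -4$)
$o = 906796$ ($o = - 2 \left(\left(-600\right) 756 + 202\right) = - 2 \left(-453600 + 202\right) = \left(-2\right) \left(-453398\right) = 906796$)
$L = 744888$
$r{\left(p \right)} = 36 + p$ ($r{\left(p \right)} = p - -36 = p + 36 = 36 + p$)
$\frac{4705214 + r{\left(1739 \right)}}{L + o} = \frac{4705214 + \left(36 + 1739\right)}{744888 + 906796} = \frac{4705214 + 1775}{1651684} = 4706989 \cdot \frac{1}{1651684} = \frac{4706989}{1651684}$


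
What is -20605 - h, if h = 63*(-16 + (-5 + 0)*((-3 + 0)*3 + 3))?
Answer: -21487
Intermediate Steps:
h = 882 (h = 63*(-16 - 5*(-3*3 + 3)) = 63*(-16 - 5*(-9 + 3)) = 63*(-16 - 5*(-6)) = 63*(-16 + 30) = 63*14 = 882)
-20605 - h = -20605 - 1*882 = -20605 - 882 = -21487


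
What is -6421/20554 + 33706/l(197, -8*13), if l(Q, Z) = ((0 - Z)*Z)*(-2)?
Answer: 138473513/111156032 ≈ 1.2458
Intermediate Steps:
l(Q, Z) = 2*Z² (l(Q, Z) = ((-Z)*Z)*(-2) = -Z²*(-2) = 2*Z²)
-6421/20554 + 33706/l(197, -8*13) = -6421/20554 + 33706/((2*(-8*13)²)) = -6421*1/20554 + 33706/((2*(-104)²)) = -6421/20554 + 33706/((2*10816)) = -6421/20554 + 33706/21632 = -6421/20554 + 33706*(1/21632) = -6421/20554 + 16853/10816 = 138473513/111156032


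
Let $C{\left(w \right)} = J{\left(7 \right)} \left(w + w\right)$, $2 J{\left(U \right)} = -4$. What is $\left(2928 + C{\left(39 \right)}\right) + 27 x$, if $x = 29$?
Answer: $3555$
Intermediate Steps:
$J{\left(U \right)} = -2$ ($J{\left(U \right)} = \frac{1}{2} \left(-4\right) = -2$)
$C{\left(w \right)} = - 4 w$ ($C{\left(w \right)} = - 2 \left(w + w\right) = - 2 \cdot 2 w = - 4 w$)
$\left(2928 + C{\left(39 \right)}\right) + 27 x = \left(2928 - 156\right) + 27 \cdot 29 = \left(2928 - 156\right) + 783 = 2772 + 783 = 3555$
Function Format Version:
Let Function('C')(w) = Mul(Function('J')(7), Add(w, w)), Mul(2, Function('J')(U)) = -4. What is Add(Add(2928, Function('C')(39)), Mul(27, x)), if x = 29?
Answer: 3555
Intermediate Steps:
Function('J')(U) = -2 (Function('J')(U) = Mul(Rational(1, 2), -4) = -2)
Function('C')(w) = Mul(-4, w) (Function('C')(w) = Mul(-2, Add(w, w)) = Mul(-2, Mul(2, w)) = Mul(-4, w))
Add(Add(2928, Function('C')(39)), Mul(27, x)) = Add(Add(2928, Mul(-4, 39)), Mul(27, 29)) = Add(Add(2928, -156), 783) = Add(2772, 783) = 3555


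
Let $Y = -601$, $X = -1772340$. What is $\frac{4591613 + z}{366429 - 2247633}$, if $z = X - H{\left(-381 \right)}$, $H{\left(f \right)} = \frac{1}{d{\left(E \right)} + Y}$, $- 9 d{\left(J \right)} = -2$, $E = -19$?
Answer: $- \frac{3810952280}{2542917507} \approx -1.4987$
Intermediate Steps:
$d{\left(J \right)} = \frac{2}{9}$ ($d{\left(J \right)} = \left(- \frac{1}{9}\right) \left(-2\right) = \frac{2}{9}$)
$H{\left(f \right)} = - \frac{9}{5407}$ ($H{\left(f \right)} = \frac{1}{\frac{2}{9} - 601} = \frac{1}{- \frac{5407}{9}} = - \frac{9}{5407}$)
$z = - \frac{9583042371}{5407}$ ($z = -1772340 - - \frac{9}{5407} = -1772340 + \frac{9}{5407} = - \frac{9583042371}{5407} \approx -1.7723 \cdot 10^{6}$)
$\frac{4591613 + z}{366429 - 2247633} = \frac{4591613 - \frac{9583042371}{5407}}{366429 - 2247633} = \frac{15243809120}{5407 \left(-1881204\right)} = \frac{15243809120}{5407} \left(- \frac{1}{1881204}\right) = - \frac{3810952280}{2542917507}$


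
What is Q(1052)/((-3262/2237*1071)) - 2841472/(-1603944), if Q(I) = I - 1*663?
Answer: 118489325291/77826971754 ≈ 1.5225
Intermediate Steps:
Q(I) = -663 + I (Q(I) = I - 663 = -663 + I)
Q(1052)/((-3262/2237*1071)) - 2841472/(-1603944) = (-663 + 1052)/((-3262/2237*1071)) - 2841472/(-1603944) = 389/((-3262*1/2237*1071)) - 2841472*(-1/1603944) = 389/((-3262/2237*1071)) + 355184/200493 = 389/(-3493602/2237) + 355184/200493 = 389*(-2237/3493602) + 355184/200493 = -870193/3493602 + 355184/200493 = 118489325291/77826971754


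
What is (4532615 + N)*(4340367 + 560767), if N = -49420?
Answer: 21972739443130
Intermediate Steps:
(4532615 + N)*(4340367 + 560767) = (4532615 - 49420)*(4340367 + 560767) = 4483195*4901134 = 21972739443130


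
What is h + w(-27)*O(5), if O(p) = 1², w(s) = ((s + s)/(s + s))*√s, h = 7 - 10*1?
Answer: -3 + 3*I*√3 ≈ -3.0 + 5.1962*I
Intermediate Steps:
h = -3 (h = 7 - 10 = -3)
w(s) = √s (w(s) = ((2*s)/((2*s)))*√s = ((2*s)*(1/(2*s)))*√s = 1*√s = √s)
O(p) = 1
h + w(-27)*O(5) = -3 + √(-27)*1 = -3 + (3*I*√3)*1 = -3 + 3*I*√3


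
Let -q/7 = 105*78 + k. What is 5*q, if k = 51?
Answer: -288435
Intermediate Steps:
q = -57687 (q = -7*(105*78 + 51) = -7*(8190 + 51) = -7*8241 = -57687)
5*q = 5*(-57687) = -288435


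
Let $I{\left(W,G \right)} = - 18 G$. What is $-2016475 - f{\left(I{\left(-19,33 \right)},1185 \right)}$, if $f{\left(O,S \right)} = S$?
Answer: $-2017660$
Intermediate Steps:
$-2016475 - f{\left(I{\left(-19,33 \right)},1185 \right)} = -2016475 - 1185 = -2017660$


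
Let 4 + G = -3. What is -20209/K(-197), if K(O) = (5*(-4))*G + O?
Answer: 20209/57 ≈ 354.54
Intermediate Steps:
G = -7 (G = -4 - 3 = -7)
K(O) = 140 + O (K(O) = (5*(-4))*(-7) + O = -20*(-7) + O = 140 + O)
-20209/K(-197) = -20209/(140 - 197) = -20209/(-57) = -20209*(-1/57) = 20209/57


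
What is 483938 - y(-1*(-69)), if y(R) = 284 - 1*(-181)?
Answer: 483473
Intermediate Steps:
y(R) = 465 (y(R) = 284 + 181 = 465)
483938 - y(-1*(-69)) = 483938 - 1*465 = 483938 - 465 = 483473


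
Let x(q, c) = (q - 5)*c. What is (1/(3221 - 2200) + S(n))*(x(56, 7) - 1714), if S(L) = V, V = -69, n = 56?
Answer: 95597936/1021 ≈ 93632.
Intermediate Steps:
x(q, c) = c*(-5 + q) (x(q, c) = (-5 + q)*c = c*(-5 + q))
S(L) = -69
(1/(3221 - 2200) + S(n))*(x(56, 7) - 1714) = (1/(3221 - 2200) - 69)*(7*(-5 + 56) - 1714) = (1/1021 - 69)*(7*51 - 1714) = (1/1021 - 69)*(357 - 1714) = -70448/1021*(-1357) = 95597936/1021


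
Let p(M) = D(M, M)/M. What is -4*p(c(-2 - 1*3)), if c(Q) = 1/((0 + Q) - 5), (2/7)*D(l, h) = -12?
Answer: -1680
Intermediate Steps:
D(l, h) = -42 (D(l, h) = (7/2)*(-12) = -42)
c(Q) = 1/(-5 + Q) (c(Q) = 1/(Q - 5) = 1/(-5 + Q))
p(M) = -42/M
-4*p(c(-2 - 1*3)) = -(-168)/(1/(-5 + (-2 - 1*3))) = -(-168)/(1/(-5 + (-2 - 3))) = -(-168)/(1/(-5 - 5)) = -(-168)/(1/(-10)) = -(-168)/(-1/10) = -(-168)*(-10) = -4*420 = -1680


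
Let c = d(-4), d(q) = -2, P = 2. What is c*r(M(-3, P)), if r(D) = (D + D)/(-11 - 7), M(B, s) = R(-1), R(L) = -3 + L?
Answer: -8/9 ≈ -0.88889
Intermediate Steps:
M(B, s) = -4 (M(B, s) = -3 - 1 = -4)
c = -2
r(D) = -D/9 (r(D) = (2*D)/(-18) = (2*D)*(-1/18) = -D/9)
c*r(M(-3, P)) = -(-2)*(-4)/9 = -2*4/9 = -8/9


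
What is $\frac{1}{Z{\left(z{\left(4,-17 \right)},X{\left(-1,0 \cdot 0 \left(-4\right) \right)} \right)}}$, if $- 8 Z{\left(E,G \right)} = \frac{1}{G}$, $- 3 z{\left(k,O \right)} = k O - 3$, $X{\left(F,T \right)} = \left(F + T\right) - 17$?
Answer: $144$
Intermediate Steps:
$X{\left(F,T \right)} = -17 + F + T$
$z{\left(k,O \right)} = 1 - \frac{O k}{3}$ ($z{\left(k,O \right)} = - \frac{k O - 3}{3} = - \frac{O k - 3}{3} = - \frac{-3 + O k}{3} = 1 - \frac{O k}{3}$)
$Z{\left(E,G \right)} = - \frac{1}{8 G}$
$\frac{1}{Z{\left(z{\left(4,-17 \right)},X{\left(-1,0 \cdot 0 \left(-4\right) \right)} \right)}} = \frac{1}{\left(- \frac{1}{8}\right) \frac{1}{-17 - 1 + 0 \cdot 0 \left(-4\right)}} = \frac{1}{\left(- \frac{1}{8}\right) \frac{1}{-17 - 1 + 0 \left(-4\right)}} = \frac{1}{\left(- \frac{1}{8}\right) \frac{1}{-17 - 1 + 0}} = \frac{1}{\left(- \frac{1}{8}\right) \frac{1}{-18}} = \frac{1}{\left(- \frac{1}{8}\right) \left(- \frac{1}{18}\right)} = \frac{1}{\frac{1}{144}} = 144$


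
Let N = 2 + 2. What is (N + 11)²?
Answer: 225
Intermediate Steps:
N = 4
(N + 11)² = (4 + 11)² = 15² = 225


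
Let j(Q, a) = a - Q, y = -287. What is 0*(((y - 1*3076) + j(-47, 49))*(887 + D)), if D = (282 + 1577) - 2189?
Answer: 0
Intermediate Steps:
D = -330 (D = 1859 - 2189 = -330)
0*(((y - 1*3076) + j(-47, 49))*(887 + D)) = 0*(((-287 - 1*3076) + (49 - 1*(-47)))*(887 - 330)) = 0*(((-287 - 3076) + (49 + 47))*557) = 0*((-3363 + 96)*557) = 0*(-3267*557) = 0*(-1819719) = 0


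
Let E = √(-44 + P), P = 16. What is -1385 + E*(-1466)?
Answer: -1385 - 2932*I*√7 ≈ -1385.0 - 7757.3*I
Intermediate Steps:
E = 2*I*√7 (E = √(-44 + 16) = √(-28) = 2*I*√7 ≈ 5.2915*I)
-1385 + E*(-1466) = -1385 + (2*I*√7)*(-1466) = -1385 - 2932*I*√7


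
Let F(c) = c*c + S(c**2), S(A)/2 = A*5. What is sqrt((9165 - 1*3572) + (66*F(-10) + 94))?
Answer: 11*sqrt(647) ≈ 279.80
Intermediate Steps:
S(A) = 10*A (S(A) = 2*(A*5) = 2*(5*A) = 10*A)
F(c) = 11*c**2 (F(c) = c*c + 10*c**2 = c**2 + 10*c**2 = 11*c**2)
sqrt((9165 - 1*3572) + (66*F(-10) + 94)) = sqrt((9165 - 1*3572) + (66*(11*(-10)**2) + 94)) = sqrt((9165 - 3572) + (66*(11*100) + 94)) = sqrt(5593 + (66*1100 + 94)) = sqrt(5593 + (72600 + 94)) = sqrt(5593 + 72694) = sqrt(78287) = 11*sqrt(647)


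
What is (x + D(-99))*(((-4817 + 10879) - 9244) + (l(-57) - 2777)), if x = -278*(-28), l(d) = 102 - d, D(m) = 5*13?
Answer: -45524200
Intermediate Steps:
D(m) = 65
x = 7784
(x + D(-99))*(((-4817 + 10879) - 9244) + (l(-57) - 2777)) = (7784 + 65)*(((-4817 + 10879) - 9244) + ((102 - 1*(-57)) - 2777)) = 7849*((6062 - 9244) + ((102 + 57) - 2777)) = 7849*(-3182 + (159 - 2777)) = 7849*(-3182 - 2618) = 7849*(-5800) = -45524200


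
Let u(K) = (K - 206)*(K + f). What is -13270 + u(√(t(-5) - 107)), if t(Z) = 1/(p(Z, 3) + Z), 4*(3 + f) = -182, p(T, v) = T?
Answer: -33861/10 - 1527*I*√1190/20 ≈ -3386.1 - 2633.8*I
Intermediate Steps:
f = -97/2 (f = -3 + (¼)*(-182) = -3 - 91/2 = -97/2 ≈ -48.500)
t(Z) = 1/(2*Z) (t(Z) = 1/(Z + Z) = 1/(2*Z))
u(K) = (-206 + K)*(-97/2 + K) (u(K) = (K - 206)*(K - 97/2) = (-206 + K)*(-97/2 + K))
-13270 + u(√(t(-5) - 107)) = -13270 + (9991 + (√((½)/(-5) - 107))² - 509*√((½)/(-5) - 107)/2) = -13270 + (9991 + (√((½)*(-⅕) - 107))² - 509*√((½)*(-⅕) - 107)/2) = -13270 + (9991 + (√(-⅒ - 107))² - 509*√(-⅒ - 107)/2) = -13270 + (9991 + (√(-1071/10))² - 1527*I*√1190/20) = -13270 + (9991 + (3*I*√1190/10)² - 1527*I*√1190/20) = -13270 + (9991 - 1071/10 - 1527*I*√1190/20) = -13270 + (98839/10 - 1527*I*√1190/20) = -33861/10 - 1527*I*√1190/20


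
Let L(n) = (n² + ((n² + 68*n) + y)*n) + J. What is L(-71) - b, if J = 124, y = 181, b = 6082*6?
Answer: -59301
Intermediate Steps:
b = 36492
L(n) = 124 + n² + n*(181 + n² + 68*n) (L(n) = (n² + ((n² + 68*n) + 181)*n) + 124 = (n² + (181 + n² + 68*n)*n) + 124 = (n² + n*(181 + n² + 68*n)) + 124 = 124 + n² + n*(181 + n² + 68*n))
L(-71) - b = (124 + (-71)³ + 69*(-71)² + 181*(-71)) - 1*36492 = (124 - 357911 + 69*5041 - 12851) - 36492 = (124 - 357911 + 347829 - 12851) - 36492 = -22809 - 36492 = -59301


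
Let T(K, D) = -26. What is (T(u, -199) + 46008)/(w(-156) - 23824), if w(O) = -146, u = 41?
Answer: -22991/11985 ≈ -1.9183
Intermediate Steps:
(T(u, -199) + 46008)/(w(-156) - 23824) = (-26 + 46008)/(-146 - 23824) = 45982/(-23970) = 45982*(-1/23970) = -22991/11985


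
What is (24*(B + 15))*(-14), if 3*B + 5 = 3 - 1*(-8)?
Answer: -5712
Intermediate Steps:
B = 2 (B = -5/3 + (3 - 1*(-8))/3 = -5/3 + (3 + 8)/3 = -5/3 + (⅓)*11 = -5/3 + 11/3 = 2)
(24*(B + 15))*(-14) = (24*(2 + 15))*(-14) = (24*17)*(-14) = 408*(-14) = -5712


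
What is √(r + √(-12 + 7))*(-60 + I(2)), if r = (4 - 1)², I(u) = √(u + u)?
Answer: -58*√(9 + I*√5) ≈ -175.32 - 21.453*I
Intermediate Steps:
I(u) = √2*√u (I(u) = √(2*u) = √2*√u)
r = 9 (r = 3² = 9)
√(r + √(-12 + 7))*(-60 + I(2)) = √(9 + √(-12 + 7))*(-60 + √2*√2) = √(9 + √(-5))*(-60 + 2) = √(9 + I*√5)*(-58) = -58*√(9 + I*√5)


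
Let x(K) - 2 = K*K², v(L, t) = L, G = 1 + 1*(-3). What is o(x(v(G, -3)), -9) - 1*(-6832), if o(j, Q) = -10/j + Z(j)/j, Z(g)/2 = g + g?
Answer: 20513/3 ≈ 6837.7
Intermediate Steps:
G = -2 (G = 1 - 3 = -2)
Z(g) = 4*g (Z(g) = 2*(g + g) = 2*(2*g) = 4*g)
x(K) = 2 + K³ (x(K) = 2 + K*K² = 2 + K³)
o(j, Q) = 4 - 10/j (o(j, Q) = -10/j + (4*j)/j = -10/j + 4 = 4 - 10/j)
o(x(v(G, -3)), -9) - 1*(-6832) = (4 - 10/(2 + (-2)³)) - 1*(-6832) = (4 - 10/(2 - 8)) + 6832 = (4 - 10/(-6)) + 6832 = (4 - 10*(-⅙)) + 6832 = (4 + 5/3) + 6832 = 17/3 + 6832 = 20513/3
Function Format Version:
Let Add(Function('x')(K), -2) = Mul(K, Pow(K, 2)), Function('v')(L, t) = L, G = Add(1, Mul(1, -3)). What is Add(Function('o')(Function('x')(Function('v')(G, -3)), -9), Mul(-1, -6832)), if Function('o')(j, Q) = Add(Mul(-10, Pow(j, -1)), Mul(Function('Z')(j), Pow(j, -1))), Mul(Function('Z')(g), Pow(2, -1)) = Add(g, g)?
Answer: Rational(20513, 3) ≈ 6837.7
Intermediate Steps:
G = -2 (G = Add(1, -3) = -2)
Function('Z')(g) = Mul(4, g) (Function('Z')(g) = Mul(2, Add(g, g)) = Mul(2, Mul(2, g)) = Mul(4, g))
Function('x')(K) = Add(2, Pow(K, 3)) (Function('x')(K) = Add(2, Mul(K, Pow(K, 2))) = Add(2, Pow(K, 3)))
Function('o')(j, Q) = Add(4, Mul(-10, Pow(j, -1))) (Function('o')(j, Q) = Add(Mul(-10, Pow(j, -1)), Mul(Mul(4, j), Pow(j, -1))) = Add(Mul(-10, Pow(j, -1)), 4) = Add(4, Mul(-10, Pow(j, -1))))
Add(Function('o')(Function('x')(Function('v')(G, -3)), -9), Mul(-1, -6832)) = Add(Add(4, Mul(-10, Pow(Add(2, Pow(-2, 3)), -1))), Mul(-1, -6832)) = Add(Add(4, Mul(-10, Pow(Add(2, -8), -1))), 6832) = Add(Add(4, Mul(-10, Pow(-6, -1))), 6832) = Add(Add(4, Mul(-10, Rational(-1, 6))), 6832) = Add(Add(4, Rational(5, 3)), 6832) = Add(Rational(17, 3), 6832) = Rational(20513, 3)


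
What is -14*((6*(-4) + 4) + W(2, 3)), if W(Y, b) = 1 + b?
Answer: 224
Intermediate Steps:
-14*((6*(-4) + 4) + W(2, 3)) = -14*((6*(-4) + 4) + (1 + 3)) = -14*((-24 + 4) + 4) = -14*(-20 + 4) = -14*(-16) = 224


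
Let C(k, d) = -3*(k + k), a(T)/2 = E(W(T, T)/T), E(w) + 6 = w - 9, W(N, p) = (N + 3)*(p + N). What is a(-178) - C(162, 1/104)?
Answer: 242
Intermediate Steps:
W(N, p) = (3 + N)*(N + p)
E(w) = -15 + w (E(w) = -6 + (w - 9) = -6 + (-9 + w) = -15 + w)
a(T) = -30 + 2*(2*T² + 6*T)/T (a(T) = 2*(-15 + (T² + 3*T + 3*T + T*T)/T) = 2*(-15 + (T² + 3*T + 3*T + T²)/T) = 2*(-15 + (2*T² + 6*T)/T) = -30 + 2*(2*T² + 6*T)/T)
C(k, d) = -6*k
a(-178) - C(162, 1/104) = (-18 + 4*(-178)) - (-6)*162 = (-18 - 712) - 1*(-972) = -730 + 972 = 242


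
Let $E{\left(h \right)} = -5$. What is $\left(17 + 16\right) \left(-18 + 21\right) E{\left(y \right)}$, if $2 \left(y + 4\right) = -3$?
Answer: $-495$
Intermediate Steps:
$y = - \frac{11}{2}$ ($y = -4 + \frac{1}{2} \left(-3\right) = -4 - \frac{3}{2} = - \frac{11}{2} \approx -5.5$)
$\left(17 + 16\right) \left(-18 + 21\right) E{\left(y \right)} = \left(17 + 16\right) \left(-18 + 21\right) \left(-5\right) = 33 \cdot 3 \left(-5\right) = 99 \left(-5\right) = -495$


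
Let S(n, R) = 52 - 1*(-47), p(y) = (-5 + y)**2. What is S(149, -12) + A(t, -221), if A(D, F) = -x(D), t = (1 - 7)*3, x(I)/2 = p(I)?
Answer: -959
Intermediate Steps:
x(I) = 2*(-5 + I)**2
S(n, R) = 99 (S(n, R) = 52 + 47 = 99)
t = -18 (t = -6*3 = -18)
A(D, F) = -2*(-5 + D)**2
S(149, -12) + A(t, -221) = 99 - 2*(-5 - 18)**2 = 99 - 2*(-23)**2 = 99 - 2*529 = 99 - 1058 = -959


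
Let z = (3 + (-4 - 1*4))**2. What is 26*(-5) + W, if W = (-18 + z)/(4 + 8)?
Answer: -1553/12 ≈ -129.42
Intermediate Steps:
z = 25 (z = (3 + (-4 - 4))**2 = (3 - 8)**2 = (-5)**2 = 25)
W = 7/12 (W = (-18 + 25)/(4 + 8) = 7/12 ≈ 0.58333)
26*(-5) + W = 26*(-5) + 7/12 = -130 + 7/12 = -1553/12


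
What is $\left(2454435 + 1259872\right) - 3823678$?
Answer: $-109371$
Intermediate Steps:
$\left(2454435 + 1259872\right) - 3823678 = 3714307 - 3823678 = -109371$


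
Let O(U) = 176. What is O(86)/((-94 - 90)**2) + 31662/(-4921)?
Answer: -66942661/10412836 ≈ -6.4289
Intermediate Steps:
O(86)/((-94 - 90)**2) + 31662/(-4921) = 176/((-94 - 90)**2) + 31662/(-4921) = 176/((-184)**2) + 31662*(-1/4921) = 176/33856 - 31662/4921 = 176*(1/33856) - 31662/4921 = 11/2116 - 31662/4921 = -66942661/10412836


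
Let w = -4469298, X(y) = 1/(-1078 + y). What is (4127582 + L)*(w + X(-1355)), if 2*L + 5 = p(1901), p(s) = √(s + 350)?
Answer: -89764964733448565/4866 - 10873802035*√2251/4866 ≈ -1.8447e+13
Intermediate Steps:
p(s) = √(350 + s)
L = -5/2 + √2251/2 (L = -5/2 + √(350 + 1901)/2 = -5/2 + √2251/2 ≈ 21.222)
(4127582 + L)*(w + X(-1355)) = (4127582 + (-5/2 + √2251/2))*(-4469298 + 1/(-1078 - 1355)) = (8255159/2 + √2251/2)*(-4469298 + 1/(-2433)) = (8255159/2 + √2251/2)*(-4469298 - 1/2433) = (8255159/2 + √2251/2)*(-10873802035/2433) = -89764964733448565/4866 - 10873802035*√2251/4866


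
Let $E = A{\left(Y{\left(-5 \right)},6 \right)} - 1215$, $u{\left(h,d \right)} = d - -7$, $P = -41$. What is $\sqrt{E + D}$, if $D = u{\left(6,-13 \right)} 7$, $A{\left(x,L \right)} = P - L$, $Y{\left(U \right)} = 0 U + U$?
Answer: $2 i \sqrt{326} \approx 36.111 i$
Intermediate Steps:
$u{\left(h,d \right)} = 7 + d$ ($u{\left(h,d \right)} = d + 7 = 7 + d$)
$Y{\left(U \right)} = U$ ($Y{\left(U \right)} = 0 + U = U$)
$A{\left(x,L \right)} = -41 - L$
$D = -42$ ($D = \left(7 - 13\right) 7 = \left(-6\right) 7 = -42$)
$E = -1262$ ($E = \left(-41 - 6\right) - 1215 = -47 - 1215 = -1262$)
$\sqrt{E + D} = \sqrt{-1262 - 42} = \sqrt{-1304} = 2 i \sqrt{326}$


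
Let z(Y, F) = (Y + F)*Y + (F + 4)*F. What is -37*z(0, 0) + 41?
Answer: 41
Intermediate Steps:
z(Y, F) = F*(4 + F) + Y*(F + Y) (z(Y, F) = (F + Y)*Y + (4 + F)*F = Y*(F + Y) + F*(4 + F) = F*(4 + F) + Y*(F + Y))
-37*z(0, 0) + 41 = -37*(0**2 + 0**2 + 4*0 + 0*0) + 41 = -37*(0 + 0 + 0 + 0) + 41 = -37*0 + 41 = 0 + 41 = 41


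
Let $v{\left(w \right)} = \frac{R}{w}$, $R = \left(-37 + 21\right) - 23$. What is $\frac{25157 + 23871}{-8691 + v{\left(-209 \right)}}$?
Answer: $- \frac{2561713}{454095} \approx -5.6414$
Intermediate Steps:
$R = -39$ ($R = -16 - 23 = -39$)
$v{\left(w \right)} = - \frac{39}{w}$
$\frac{25157 + 23871}{-8691 + v{\left(-209 \right)}} = \frac{25157 + 23871}{-8691 - \frac{39}{-209}} = \frac{49028}{-8691 - - \frac{39}{209}} = \frac{49028}{-8691 + \frac{39}{209}} = \frac{49028}{- \frac{1816380}{209}} = 49028 \left(- \frac{209}{1816380}\right) = - \frac{2561713}{454095}$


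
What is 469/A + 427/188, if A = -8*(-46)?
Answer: 61327/17296 ≈ 3.5457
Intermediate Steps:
A = 368
469/A + 427/188 = 469/368 + 427/188 = 61327/17296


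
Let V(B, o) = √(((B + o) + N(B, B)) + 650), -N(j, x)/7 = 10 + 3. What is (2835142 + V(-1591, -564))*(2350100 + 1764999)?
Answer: 11666890009058 + 8230198*I*√399 ≈ 1.1667e+13 + 1.644e+8*I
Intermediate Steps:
N(j, x) = -91 (N(j, x) = -7*(10 + 3) = -7*13 = -91)
V(B, o) = √(559 + B + o) (V(B, o) = √(((B + o) - 91) + 650) = √((-91 + B + o) + 650) = √(559 + B + o))
(2835142 + V(-1591, -564))*(2350100 + 1764999) = (2835142 + √(559 - 1591 - 564))*(2350100 + 1764999) = (2835142 + √(-1596))*4115099 = (2835142 + 2*I*√399)*4115099 = 11666890009058 + 8230198*I*√399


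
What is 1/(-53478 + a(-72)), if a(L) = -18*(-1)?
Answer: -1/53460 ≈ -1.8706e-5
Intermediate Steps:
a(L) = 18
1/(-53478 + a(-72)) = 1/(-53478 + 18) = 1/(-53460) = -1/53460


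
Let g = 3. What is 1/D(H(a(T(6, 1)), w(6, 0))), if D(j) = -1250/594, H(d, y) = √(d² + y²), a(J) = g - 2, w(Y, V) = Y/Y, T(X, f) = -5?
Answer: -297/625 ≈ -0.47520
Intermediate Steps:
w(Y, V) = 1
a(J) = 1 (a(J) = 3 - 2 = 1)
D(j) = -625/297 (D(j) = -1250*1/594 = -625/297)
1/D(H(a(T(6, 1)), w(6, 0))) = 1/(-625/297) = -297/625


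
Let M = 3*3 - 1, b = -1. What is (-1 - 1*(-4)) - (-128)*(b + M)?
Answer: 899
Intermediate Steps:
M = 8 (M = 9 - 1 = 8)
(-1 - 1*(-4)) - (-128)*(b + M) = (-1 - 1*(-4)) - (-128)*(-1 + 8) = (-1 + 4) - (-128)*7 = 3 - 32*(-28) = 3 + 896 = 899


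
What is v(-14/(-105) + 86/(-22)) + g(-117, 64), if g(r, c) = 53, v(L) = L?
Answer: 8122/165 ≈ 49.224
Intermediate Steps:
v(-14/(-105) + 86/(-22)) + g(-117, 64) = (-14/(-105) + 86/(-22)) + 53 = (-14*(-1/105) + 86*(-1/22)) + 53 = (2/15 - 43/11) + 53 = -623/165 + 53 = 8122/165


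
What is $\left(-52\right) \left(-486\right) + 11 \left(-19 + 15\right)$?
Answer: $25228$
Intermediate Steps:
$\left(-52\right) \left(-486\right) + 11 \left(-19 + 15\right) = 25272 + 11 \left(-4\right) = 25272 - 44 = 25228$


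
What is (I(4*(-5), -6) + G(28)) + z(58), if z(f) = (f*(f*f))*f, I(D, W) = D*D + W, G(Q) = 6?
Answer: 11316896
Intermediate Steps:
I(D, W) = W + D**2 (I(D, W) = D**2 + W = W + D**2)
z(f) = f**4 (z(f) = (f*f**2)*f = f**3*f = f**4)
(I(4*(-5), -6) + G(28)) + z(58) = ((-6 + (4*(-5))**2) + 6) + 58**4 = ((-6 + (-20)**2) + 6) + 11316496 = ((-6 + 400) + 6) + 11316496 = (394 + 6) + 11316496 = 400 + 11316496 = 11316896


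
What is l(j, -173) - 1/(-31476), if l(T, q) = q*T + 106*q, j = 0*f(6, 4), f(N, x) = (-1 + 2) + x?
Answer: -577206887/31476 ≈ -18338.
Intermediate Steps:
f(N, x) = 1 + x
j = 0 (j = 0*(1 + 4) = 0*5 = 0)
l(T, q) = 106*q + T*q (l(T, q) = T*q + 106*q = 106*q + T*q)
l(j, -173) - 1/(-31476) = -173*(106 + 0) - 1/(-31476) = -173*106 - 1*(-1/31476) = -18338 + 1/31476 = -577206887/31476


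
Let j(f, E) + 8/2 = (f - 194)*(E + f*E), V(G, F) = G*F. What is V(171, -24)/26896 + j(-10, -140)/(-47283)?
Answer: 839925749/158965446 ≈ 5.2837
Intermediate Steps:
V(G, F) = F*G
j(f, E) = -4 + (-194 + f)*(E + E*f) (j(f, E) = -4 + (f - 194)*(E + f*E) = -4 + (-194 + f)*(E + E*f))
V(171, -24)/26896 + j(-10, -140)/(-47283) = -24*171/26896 + (-4 - 194*(-140) - 140*(-10)² - 193*(-140)*(-10))/(-47283) = -4104*1/26896 + (-4 + 27160 - 140*100 - 270200)*(-1/47283) = -513/3362 + (-4 + 27160 - 14000 - 270200)*(-1/47283) = -513/3362 - 257044*(-1/47283) = -513/3362 + 257044/47283 = 839925749/158965446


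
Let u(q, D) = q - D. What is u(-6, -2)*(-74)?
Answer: 296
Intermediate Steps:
u(-6, -2)*(-74) = (-6 - 1*(-2))*(-74) = (-6 + 2)*(-74) = -4*(-74) = 296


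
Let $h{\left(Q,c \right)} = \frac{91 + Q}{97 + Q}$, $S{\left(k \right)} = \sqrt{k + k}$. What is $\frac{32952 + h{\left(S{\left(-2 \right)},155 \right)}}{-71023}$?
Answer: $- \frac{310186007}{668539499} - \frac{12 i}{668539499} \approx -0.46398 - 1.795 \cdot 10^{-8} i$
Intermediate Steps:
$S{\left(k \right)} = \sqrt{2} \sqrt{k}$ ($S{\left(k \right)} = \sqrt{2 k} = \sqrt{2} \sqrt{k}$)
$h{\left(Q,c \right)} = \frac{91 + Q}{97 + Q}$
$\frac{32952 + h{\left(S{\left(-2 \right)},155 \right)}}{-71023} = \frac{32952 + \frac{91 + \sqrt{2} \sqrt{-2}}{97 + \sqrt{2} \sqrt{-2}}}{-71023} = \left(32952 + \frac{91 + \sqrt{2} i \sqrt{2}}{97 + \sqrt{2} i \sqrt{2}}\right) \left(- \frac{1}{71023}\right) = \left(32952 + \frac{91 + 2 i}{97 + 2 i}\right) \left(- \frac{1}{71023}\right) = \left(32952 + \frac{97 - 2 i}{9413} \left(91 + 2 i\right)\right) \left(- \frac{1}{71023}\right) = \left(32952 + \frac{\left(91 + 2 i\right) \left(97 - 2 i\right)}{9413}\right) \left(- \frac{1}{71023}\right) = - \frac{32952}{71023} - \frac{\left(91 + 2 i\right) \left(97 - 2 i\right)}{668539499}$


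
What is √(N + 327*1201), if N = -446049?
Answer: I*√53322 ≈ 230.92*I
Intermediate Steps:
√(N + 327*1201) = √(-446049 + 327*1201) = √(-446049 + 392727) = √(-53322) = I*√53322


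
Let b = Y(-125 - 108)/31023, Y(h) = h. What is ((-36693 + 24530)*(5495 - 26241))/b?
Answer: -7828145210754/233 ≈ -3.3597e+10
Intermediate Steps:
b = -233/31023 (b = (-125 - 108)/31023 = -233*1/31023 = -233/31023 ≈ -0.0075106)
((-36693 + 24530)*(5495 - 26241))/b = ((-36693 + 24530)*(5495 - 26241))/(-233/31023) = -12163*(-20746)*(-31023/233) = 252333598*(-31023/233) = -7828145210754/233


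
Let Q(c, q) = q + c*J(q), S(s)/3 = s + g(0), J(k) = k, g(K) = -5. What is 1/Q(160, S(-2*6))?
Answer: -1/8211 ≈ -0.00012179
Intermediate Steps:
S(s) = -15 + 3*s (S(s) = 3*(s - 5) = 3*(-5 + s) = -15 + 3*s)
Q(c, q) = q + c*q
1/Q(160, S(-2*6)) = 1/((-15 + 3*(-2*6))*(1 + 160)) = 1/((-15 + 3*(-12))*161) = 1/((-15 - 36)*161) = 1/(-51*161) = 1/(-8211) = -1/8211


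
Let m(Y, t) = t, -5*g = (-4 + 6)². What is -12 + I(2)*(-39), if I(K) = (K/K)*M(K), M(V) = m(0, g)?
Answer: 96/5 ≈ 19.200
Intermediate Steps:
g = -⅘ (g = -(-4 + 6)²/5 = -⅕*2² = -⅕*4 = -⅘ ≈ -0.80000)
M(V) = -⅘
I(K) = -⅘ (I(K) = (K/K)*(-⅘) = 1*(-⅘) = -⅘)
-12 + I(2)*(-39) = -12 - ⅘*(-39) = -12 + 156/5 = 96/5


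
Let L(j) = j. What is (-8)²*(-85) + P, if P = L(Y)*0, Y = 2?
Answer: -5440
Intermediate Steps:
P = 0 (P = 2*0 = 0)
(-8)²*(-85) + P = (-8)²*(-85) + 0 = 64*(-85) + 0 = -5440 + 0 = -5440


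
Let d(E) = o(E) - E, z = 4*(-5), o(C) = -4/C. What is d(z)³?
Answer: 1030301/125 ≈ 8242.4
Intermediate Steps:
z = -20
d(E) = -E - 4/E (d(E) = -4/E - E = -E - 4/E)
d(z)³ = (-1*(-20) - 4/(-20))³ = (20 - 4*(-1/20))³ = (20 + ⅕)³ = (101/5)³ = 1030301/125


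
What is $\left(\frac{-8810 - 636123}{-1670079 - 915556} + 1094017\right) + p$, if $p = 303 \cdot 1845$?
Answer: $\frac{4274189752953}{2585635} \approx 1.6531 \cdot 10^{6}$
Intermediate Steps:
$p = 559035$
$\left(\frac{-8810 - 636123}{-1670079 - 915556} + 1094017\right) + p = \left(\frac{-8810 - 636123}{-1670079 - 915556} + 1094017\right) + 559035 = \left(- \frac{644933}{-2585635} + 1094017\right) + 559035 = \left(\left(-644933\right) \left(- \frac{1}{2585635}\right) + 1094017\right) + 559035 = \left(\frac{644933}{2585635} + 1094017\right) + 559035 = \frac{2828729290728}{2585635} + 559035 = \frac{4274189752953}{2585635}$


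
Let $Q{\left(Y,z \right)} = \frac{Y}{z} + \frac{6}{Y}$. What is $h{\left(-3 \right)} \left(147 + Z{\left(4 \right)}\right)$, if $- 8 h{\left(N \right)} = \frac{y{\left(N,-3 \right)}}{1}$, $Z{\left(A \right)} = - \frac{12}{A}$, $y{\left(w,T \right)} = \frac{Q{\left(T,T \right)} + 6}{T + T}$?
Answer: $15$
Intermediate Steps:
$Q{\left(Y,z \right)} = \frac{6}{Y} + \frac{Y}{z}$
$y{\left(w,T \right)} = \frac{7 + \frac{6}{T}}{2 T}$ ($y{\left(w,T \right)} = \frac{\left(\frac{6}{T} + \frac{T}{T}\right) + 6}{T + T} = \frac{\left(\frac{6}{T} + 1\right) + 6}{2 T} = \left(\left(1 + \frac{6}{T}\right) + 6\right) \frac{1}{2 T} = \left(7 + \frac{6}{T}\right) \frac{1}{2 T} = \frac{7 + \frac{6}{T}}{2 T}$)
$h{\left(N \right)} = \frac{5}{48}$ ($h{\left(N \right)} = - \frac{\frac{6 + 7 \left(-3\right)}{2 \cdot 9} \cdot 1^{-1}}{8} = - \frac{\frac{1}{2} \cdot \frac{1}{9} \left(6 - 21\right) 1}{8} = - \frac{\frac{1}{2} \cdot \frac{1}{9} \left(-15\right) 1}{8} = - \frac{\left(- \frac{5}{6}\right) 1}{8} = \left(- \frac{1}{8}\right) \left(- \frac{5}{6}\right) = \frac{5}{48}$)
$h{\left(-3 \right)} \left(147 + Z{\left(4 \right)}\right) = \frac{5 \left(147 - \frac{12}{4}\right)}{48} = \frac{5 \left(147 - 3\right)}{48} = \frac{5}{48} \cdot 144 = 15$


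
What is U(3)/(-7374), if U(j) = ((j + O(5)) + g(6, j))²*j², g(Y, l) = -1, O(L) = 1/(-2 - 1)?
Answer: -25/7374 ≈ -0.0033903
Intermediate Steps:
O(L) = -⅓ (O(L) = 1/(-3) = -⅓)
U(j) = j²*(-4/3 + j)² (U(j) = ((j - ⅓) - 1)²*j² = ((-⅓ + j) - 1)²*j² = (-4/3 + j)²*j² = j²*(-4/3 + j)²)
U(3)/(-7374) = ((⅑)*3²*(-4 + 3*3)²)/(-7374) = ((⅑)*9*(-4 + 9)²)*(-1/7374) = ((⅑)*9*5²)*(-1/7374) = ((⅑)*9*25)*(-1/7374) = 25*(-1/7374) = -25/7374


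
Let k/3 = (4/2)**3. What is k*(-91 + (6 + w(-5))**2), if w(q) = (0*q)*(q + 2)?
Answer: -1320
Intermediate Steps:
w(q) = 0 (w(q) = 0*(2 + q) = 0)
k = 24 (k = 3*(4/2)**3 = 3*(4*(1/2))**3 = 3*2**3 = 3*8 = 24)
k*(-91 + (6 + w(-5))**2) = 24*(-91 + (6 + 0)**2) = 24*(-91 + 6**2) = 24*(-91 + 36) = 24*(-55) = -1320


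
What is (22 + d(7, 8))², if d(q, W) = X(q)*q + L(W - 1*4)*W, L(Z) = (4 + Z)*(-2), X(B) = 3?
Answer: 7225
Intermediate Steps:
L(Z) = -8 - 2*Z
d(q, W) = -2*W² + 3*q (d(q, W) = 3*q + (-8 - 2*(W - 1*4))*W = 3*q + (-8 - 2*(W - 4))*W = 3*q + (-8 - 2*(-4 + W))*W = 3*q + (-8 + (8 - 2*W))*W = 3*q + (-2*W)*W = 3*q - 2*W² = -2*W² + 3*q)
(22 + d(7, 8))² = (22 + (-2*8² + 3*7))² = (22 + (-2*64 + 21))² = (22 + (-128 + 21))² = (22 - 107)² = (-85)² = 7225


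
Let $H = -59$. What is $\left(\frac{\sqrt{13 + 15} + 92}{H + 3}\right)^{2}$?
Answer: $\frac{2123}{784} + \frac{23 \sqrt{7}}{196} \approx 3.0184$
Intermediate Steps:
$\left(\frac{\sqrt{13 + 15} + 92}{H + 3}\right)^{2} = \left(\frac{\sqrt{13 + 15} + 92}{-59 + 3}\right)^{2} = \left(\frac{\sqrt{28} + 92}{-56}\right)^{2} = \left(\left(2 \sqrt{7} + 92\right) \left(- \frac{1}{56}\right)\right)^{2} = \left(\left(92 + 2 \sqrt{7}\right) \left(- \frac{1}{56}\right)\right)^{2} = \left(- \frac{23}{14} - \frac{\sqrt{7}}{28}\right)^{2}$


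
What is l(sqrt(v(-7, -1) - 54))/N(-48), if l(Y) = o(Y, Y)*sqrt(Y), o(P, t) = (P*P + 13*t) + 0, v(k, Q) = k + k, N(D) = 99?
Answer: 2*17**(1/4)*(1 + I)*(-34 + 13*I*sqrt(17))/99 ≈ -3.5935 + 0.80403*I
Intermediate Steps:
v(k, Q) = 2*k
o(P, t) = P**2 + 13*t (o(P, t) = (P**2 + 13*t) + 0 = P**2 + 13*t)
l(Y) = sqrt(Y)*(Y**2 + 13*Y) (l(Y) = (Y**2 + 13*Y)*sqrt(Y) = sqrt(Y)*(Y**2 + 13*Y))
l(sqrt(v(-7, -1) - 54))/N(-48) = ((sqrt(2*(-7) - 54))**(3/2)*(13 + sqrt(2*(-7) - 54)))/99 = ((sqrt(-14 - 54))**(3/2)*(13 + sqrt(-14 - 54)))*(1/99) = ((sqrt(-68))**(3/2)*(13 + sqrt(-68)))*(1/99) = ((2*I*sqrt(17))**(3/2)*(13 + 2*I*sqrt(17)))*(1/99) = ((2*sqrt(2)*17**(3/4)*I**(3/2))*(13 + 2*I*sqrt(17)))*(1/99) = (2*sqrt(2)*17**(3/4)*I**(3/2)*(13 + 2*I*sqrt(17)))*(1/99) = 2*sqrt(2)*17**(3/4)*I**(3/2)*(13 + 2*I*sqrt(17))/99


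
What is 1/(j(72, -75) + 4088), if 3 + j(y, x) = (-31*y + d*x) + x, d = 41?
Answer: -1/1297 ≈ -0.00077101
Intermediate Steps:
j(y, x) = -3 - 31*y + 42*x (j(y, x) = -3 + ((-31*y + 41*x) + x) = -3 + (-31*y + 42*x) = -3 - 31*y + 42*x)
1/(j(72, -75) + 4088) = 1/((-3 - 31*72 + 42*(-75)) + 4088) = 1/((-3 - 2232 - 3150) + 4088) = 1/(-5385 + 4088) = 1/(-1297) = -1/1297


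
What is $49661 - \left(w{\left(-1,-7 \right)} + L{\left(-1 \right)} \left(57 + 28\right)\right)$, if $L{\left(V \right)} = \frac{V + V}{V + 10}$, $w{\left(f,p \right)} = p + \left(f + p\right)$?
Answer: $\frac{447254}{9} \approx 49695.0$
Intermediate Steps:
$w{\left(f,p \right)} = f + 2 p$
$L{\left(V \right)} = \frac{2 V}{10 + V}$
$49661 - \left(w{\left(-1,-7 \right)} + L{\left(-1 \right)} \left(57 + 28\right)\right) = 49661 - \left(\left(-1 + 2 \left(-7\right)\right) + 2 \left(-1\right) \frac{1}{10 - 1} \left(57 + 28\right)\right) = 49661 - \left(\left(-1 - 14\right) + 2 \left(-1\right) \frac{1}{9} \cdot 85\right) = 49661 - \left(-15 + 2 \left(-1\right) \frac{1}{9} \cdot 85\right) = 49661 - \left(-15 - \frac{170}{9}\right) = 49661 - - \frac{305}{9} = 49661 + \frac{305}{9} = \frac{447254}{9}$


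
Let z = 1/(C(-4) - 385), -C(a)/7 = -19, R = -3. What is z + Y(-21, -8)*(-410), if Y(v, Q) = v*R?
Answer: -6509161/252 ≈ -25830.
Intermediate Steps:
Y(v, Q) = -3*v (Y(v, Q) = v*(-3) = -3*v)
C(a) = 133 (C(a) = -7*(-19) = 133)
z = -1/252 (z = 1/(133 - 385) = 1/(-252) = -1/252 ≈ -0.0039683)
z + Y(-21, -8)*(-410) = -1/252 - 3*(-21)*(-410) = -1/252 + 63*(-410) = -1/252 - 25830 = -6509161/252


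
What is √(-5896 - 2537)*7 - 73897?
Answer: -73897 + 21*I*√937 ≈ -73897.0 + 642.82*I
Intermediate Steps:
√(-5896 - 2537)*7 - 73897 = √(-8433)*7 - 73897 = (3*I*√937)*7 - 73897 = 21*I*√937 - 73897 = -73897 + 21*I*√937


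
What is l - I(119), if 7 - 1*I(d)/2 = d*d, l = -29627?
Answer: -1319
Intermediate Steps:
I(d) = 14 - 2*d**2 (I(d) = 14 - 2*d*d = 14 - 2*d**2)
l - I(119) = -29627 - (14 - 2*119**2) = -29627 - (14 - 2*14161) = -29627 - (14 - 28322) = -29627 - 1*(-28308) = -29627 + 28308 = -1319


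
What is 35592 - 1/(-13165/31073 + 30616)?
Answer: 33859303213303/951317803 ≈ 35592.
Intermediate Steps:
35592 - 1/(-13165/31073 + 30616) = 35592 - 1/951317803/31073 = 35592 - 1*31073/951317803 = 35592 - 31073/951317803 = 33859303213303/951317803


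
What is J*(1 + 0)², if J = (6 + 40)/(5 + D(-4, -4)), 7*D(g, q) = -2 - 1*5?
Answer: 23/2 ≈ 11.500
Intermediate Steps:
D(g, q) = -1 (D(g, q) = (-2 - 1*5)/7 = (-2 - 5)/7 = (⅐)*(-7) = -1)
J = 23/2 (J = (6 + 40)/(5 - 1) = 46/4 = 46*(¼) = 23/2 ≈ 11.500)
J*(1 + 0)² = 23*(1 + 0)²/2 = (23/2)*1² = (23/2)*1 = 23/2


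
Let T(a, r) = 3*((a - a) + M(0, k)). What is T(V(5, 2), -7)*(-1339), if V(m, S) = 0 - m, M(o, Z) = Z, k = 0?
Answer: 0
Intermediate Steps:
V(m, S) = -m
T(a, r) = 0 (T(a, r) = 3*((a - a) + 0) = 3*(0 + 0) = 3*0 = 0)
T(V(5, 2), -7)*(-1339) = 0*(-1339) = 0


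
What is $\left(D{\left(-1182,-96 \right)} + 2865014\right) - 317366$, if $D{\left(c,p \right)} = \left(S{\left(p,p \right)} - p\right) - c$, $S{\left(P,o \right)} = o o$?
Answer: $2558142$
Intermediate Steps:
$S{\left(P,o \right)} = o^{2}$
$D{\left(c,p \right)} = p^{2} - c - p$ ($D{\left(c,p \right)} = \left(p^{2} - p\right) - c = p^{2} - c - p$)
$\left(D{\left(-1182,-96 \right)} + 2865014\right) - 317366 = \left(\left(\left(-96\right)^{2} - -1182 - -96\right) + 2865014\right) - 317366 = \left(\left(9216 + 1182 + 96\right) + 2865014\right) - 317366 = \left(10494 + 2865014\right) - 317366 = 2875508 - 317366 = 2558142$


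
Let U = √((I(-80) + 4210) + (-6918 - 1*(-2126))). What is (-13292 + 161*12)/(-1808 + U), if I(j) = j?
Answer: 10269440/1634763 + 5680*I*√662/1634763 ≈ 6.2819 + 0.089397*I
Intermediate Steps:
U = I*√662 (U = √((-80 + 4210) + (-6918 - 1*(-2126))) = √(4130 + (-6918 + 2126)) = √(4130 - 4792) = √(-662) = I*√662 ≈ 25.729*I)
(-13292 + 161*12)/(-1808 + U) = (-13292 + 161*12)/(-1808 + I*√662) = (-13292 + 1932)/(-1808 + I*√662) = -11360/(-1808 + I*√662)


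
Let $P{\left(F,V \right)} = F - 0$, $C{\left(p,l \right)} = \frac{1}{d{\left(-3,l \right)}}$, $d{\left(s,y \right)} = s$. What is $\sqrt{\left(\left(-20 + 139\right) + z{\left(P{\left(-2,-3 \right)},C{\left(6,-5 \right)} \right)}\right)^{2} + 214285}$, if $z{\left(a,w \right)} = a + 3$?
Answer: $\sqrt{228685} \approx 478.21$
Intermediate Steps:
$C{\left(p,l \right)} = - \frac{1}{3}$ ($C{\left(p,l \right)} = \frac{1}{-3} = - \frac{1}{3}$)
$P{\left(F,V \right)} = F$ ($P{\left(F,V \right)} = F + 0 = F$)
$z{\left(a,w \right)} = 3 + a$
$\sqrt{\left(\left(-20 + 139\right) + z{\left(P{\left(-2,-3 \right)},C{\left(6,-5 \right)} \right)}\right)^{2} + 214285} = \sqrt{\left(\left(-20 + 139\right) + \left(3 - 2\right)\right)^{2} + 214285} = \sqrt{\left(119 + 1\right)^{2} + 214285} = \sqrt{120^{2} + 214285} = \sqrt{14400 + 214285} = \sqrt{228685}$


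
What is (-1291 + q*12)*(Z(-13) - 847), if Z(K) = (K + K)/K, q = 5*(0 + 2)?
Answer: 989495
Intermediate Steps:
q = 10 (q = 5*2 = 10)
Z(K) = 2 (Z(K) = (2*K)/K = 2)
(-1291 + q*12)*(Z(-13) - 847) = (-1291 + 10*12)*(2 - 847) = (-1291 + 120)*(-845) = -1171*(-845) = 989495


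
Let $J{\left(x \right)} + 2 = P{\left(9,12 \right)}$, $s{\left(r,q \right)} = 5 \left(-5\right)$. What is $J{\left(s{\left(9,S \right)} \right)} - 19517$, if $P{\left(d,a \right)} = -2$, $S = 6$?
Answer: $-19521$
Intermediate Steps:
$s{\left(r,q \right)} = -25$
$J{\left(x \right)} = -4$ ($J{\left(x \right)} = -2 - 2 = -4$)
$J{\left(s{\left(9,S \right)} \right)} - 19517 = -4 - 19517 = -19521$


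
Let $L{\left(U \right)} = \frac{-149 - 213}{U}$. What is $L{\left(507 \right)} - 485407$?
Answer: $- \frac{246101711}{507} \approx -4.8541 \cdot 10^{5}$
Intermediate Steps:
$L{\left(U \right)} = - \frac{362}{U}$
$L{\left(507 \right)} - 485407 = - \frac{362}{507} - 485407 = - \frac{246101711}{507}$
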